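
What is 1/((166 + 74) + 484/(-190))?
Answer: 95/22558 ≈ 0.0042114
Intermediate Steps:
1/((166 + 74) + 484/(-190)) = 1/(240 + 484*(-1/190)) = 1/(240 - 242/95) = 1/(22558/95) = 95/22558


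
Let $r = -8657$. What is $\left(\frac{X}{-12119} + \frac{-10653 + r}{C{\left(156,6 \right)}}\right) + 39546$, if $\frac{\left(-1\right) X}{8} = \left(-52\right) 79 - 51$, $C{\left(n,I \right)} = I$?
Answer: $\frac{1320665161}{36357} \approx 36325.0$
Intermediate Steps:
$X = 33272$ ($X = - 8 \left(\left(-52\right) 79 - 51\right) = - 8 \left(-4108 - 51\right) = \left(-8\right) \left(-4159\right) = 33272$)
$\left(\frac{X}{-12119} + \frac{-10653 + r}{C{\left(156,6 \right)}}\right) + 39546 = \left(\frac{33272}{-12119} + \frac{-10653 - 8657}{6}\right) + 39546 = \left(33272 \left(- \frac{1}{12119}\right) - \frac{9655}{3}\right) + 39546 = \left(- \frac{33272}{12119} - \frac{9655}{3}\right) + 39546 = - \frac{117108761}{36357} + 39546 = \frac{1320665161}{36357}$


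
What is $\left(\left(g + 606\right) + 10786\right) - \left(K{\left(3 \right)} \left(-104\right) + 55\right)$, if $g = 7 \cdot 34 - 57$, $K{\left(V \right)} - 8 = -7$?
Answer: $11622$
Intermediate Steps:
$K{\left(V \right)} = 1$ ($K{\left(V \right)} = 8 - 7 = 1$)
$g = 181$ ($g = 238 - 57 = 181$)
$\left(\left(g + 606\right) + 10786\right) - \left(K{\left(3 \right)} \left(-104\right) + 55\right) = \left(\left(181 + 606\right) + 10786\right) - \left(1 \left(-104\right) + 55\right) = \left(787 + 10786\right) - \left(-104 + 55\right) = 11573 - -49 = 11573 + 49 = 11622$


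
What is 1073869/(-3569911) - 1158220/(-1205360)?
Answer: 142017179029/215151396148 ≈ 0.66008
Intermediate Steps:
1073869/(-3569911) - 1158220/(-1205360) = 1073869*(-1/3569911) - 1158220*(-1/1205360) = -1073869/3569911 + 57911/60268 = 142017179029/215151396148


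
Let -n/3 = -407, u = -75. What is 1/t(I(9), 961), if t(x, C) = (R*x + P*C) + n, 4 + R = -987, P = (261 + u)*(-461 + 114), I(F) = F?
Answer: -1/62032560 ≈ -1.6121e-8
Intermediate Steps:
n = 1221 (n = -3*(-407) = 1221)
P = -64542 (P = (261 - 75)*(-461 + 114) = 186*(-347) = -64542)
R = -991 (R = -4 - 987 = -991)
t(x, C) = 1221 - 64542*C - 991*x (t(x, C) = (-991*x - 64542*C) + 1221 = (-64542*C - 991*x) + 1221 = 1221 - 64542*C - 991*x)
1/t(I(9), 961) = 1/(1221 - 64542*961 - 991*9) = 1/(1221 - 62024862 - 8919) = 1/(-62032560) = -1/62032560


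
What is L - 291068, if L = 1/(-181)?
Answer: -52683309/181 ≈ -2.9107e+5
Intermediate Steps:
L = -1/181 ≈ -0.0055249
L - 291068 = -1/181 - 291068 = -52683309/181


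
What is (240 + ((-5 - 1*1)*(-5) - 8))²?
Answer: 68644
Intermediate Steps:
(240 + ((-5 - 1*1)*(-5) - 8))² = (240 + ((-5 - 1)*(-5) - 8))² = (240 + (-6*(-5) - 8))² = (240 + (30 - 8))² = (240 + 22)² = 262² = 68644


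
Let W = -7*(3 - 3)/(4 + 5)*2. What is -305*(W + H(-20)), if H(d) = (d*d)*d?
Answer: 2440000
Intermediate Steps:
W = 0 (W = -0/9*2 = -7*0*2 = 0*2 = 0)
H(d) = d**3 (H(d) = d**2*d = d**3)
-305*(W + H(-20)) = -305*(0 + (-20)**3) = -305*(0 - 8000) = -305*(-8000) = 2440000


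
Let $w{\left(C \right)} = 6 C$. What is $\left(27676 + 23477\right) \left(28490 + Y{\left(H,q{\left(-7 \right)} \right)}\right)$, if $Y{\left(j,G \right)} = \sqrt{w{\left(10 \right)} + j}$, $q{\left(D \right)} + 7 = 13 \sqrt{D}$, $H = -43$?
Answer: $1457348970 + 51153 \sqrt{17} \approx 1.4576 \cdot 10^{9}$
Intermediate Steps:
$q{\left(D \right)} = -7 + 13 \sqrt{D}$
$Y{\left(j,G \right)} = \sqrt{60 + j}$ ($Y{\left(j,G \right)} = \sqrt{6 \cdot 10 + j} = \sqrt{60 + j}$)
$\left(27676 + 23477\right) \left(28490 + Y{\left(H,q{\left(-7 \right)} \right)}\right) = \left(27676 + 23477\right) \left(28490 + \sqrt{60 - 43}\right) = 51153 \left(28490 + \sqrt{17}\right) = 1457348970 + 51153 \sqrt{17}$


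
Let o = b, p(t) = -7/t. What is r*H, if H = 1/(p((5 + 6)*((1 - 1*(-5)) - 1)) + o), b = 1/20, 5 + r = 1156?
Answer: -253220/17 ≈ -14895.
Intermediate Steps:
r = 1151 (r = -5 + 1156 = 1151)
b = 1/20 ≈ 0.050000
o = 1/20 ≈ 0.050000
H = -220/17 (H = 1/(-7*1/((5 + 6)*((1 - 1*(-5)) - 1)) + 1/20) = 1/(-7*1/(11*((1 + 5) - 1)) + 1/20) = 1/(-7*1/(11*(6 - 1)) + 1/20) = 1/(-7/(11*5) + 1/20) = 1/(-7/55 + 1/20) = 1/(-17/220) = -220/17 ≈ -12.941)
r*H = 1151*(-220/17) = -253220/17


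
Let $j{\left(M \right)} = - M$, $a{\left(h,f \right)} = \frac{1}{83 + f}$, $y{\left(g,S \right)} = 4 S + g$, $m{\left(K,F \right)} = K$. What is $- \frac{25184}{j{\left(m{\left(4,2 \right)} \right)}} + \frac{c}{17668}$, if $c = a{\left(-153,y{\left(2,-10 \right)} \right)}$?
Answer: $\frac{5005697761}{795060} \approx 6296.0$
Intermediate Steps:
$y{\left(g,S \right)} = g + 4 S$
$c = \frac{1}{45}$ ($c = \frac{1}{83 + \left(2 + 4 \left(-10\right)\right)} = \frac{1}{83 + \left(2 - 40\right)} = \frac{1}{83 - 38} = \frac{1}{45} \approx 0.022222$)
$- \frac{25184}{j{\left(m{\left(4,2 \right)} \right)}} + \frac{c}{17668} = - \frac{25184}{\left(-1\right) 4} + \frac{1}{45 \cdot 17668} = - \frac{25184}{-4} + \frac{1}{45} \cdot \frac{1}{17668} = \left(-25184\right) \left(- \frac{1}{4}\right) + \frac{1}{795060} = 6296 + \frac{1}{795060} = \frac{5005697761}{795060}$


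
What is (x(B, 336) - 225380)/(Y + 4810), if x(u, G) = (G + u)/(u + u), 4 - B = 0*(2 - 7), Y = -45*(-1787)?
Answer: -18027/6818 ≈ -2.6440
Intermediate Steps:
Y = 80415
B = 4 (B = 4 - 0*(2 - 7) = 4 - 0*(-5) = 4 - 1*0 = 4 + 0 = 4)
x(u, G) = (G + u)/(2*u) (x(u, G) = (G + u)/((2*u)) = (G + u)*(1/(2*u)) = (G + u)/(2*u))
(x(B, 336) - 225380)/(Y + 4810) = ((1/2)*(336 + 4)/4 - 225380)/(80415 + 4810) = ((1/2)*(1/4)*340 - 225380)/85225 = (85/2 - 225380)*(1/85225) = -450675/2*1/85225 = -18027/6818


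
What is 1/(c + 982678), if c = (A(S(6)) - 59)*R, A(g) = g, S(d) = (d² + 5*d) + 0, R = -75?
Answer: 1/982153 ≈ 1.0182e-6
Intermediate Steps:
S(d) = d² + 5*d
c = -525 (c = (6*(5 + 6) - 59)*(-75) = (6*11 - 59)*(-75) = (66 - 59)*(-75) = 7*(-75) = -525)
1/(c + 982678) = 1/(-525 + 982678) = 1/982153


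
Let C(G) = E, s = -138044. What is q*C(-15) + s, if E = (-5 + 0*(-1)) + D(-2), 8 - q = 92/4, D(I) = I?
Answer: -137939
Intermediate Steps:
q = -15 (q = 8 - 92/4 = 8 - 1*23 = 8 - 23 = -15)
E = -7 (E = (-5 + 0*(-1)) - 2 = (-5 + 0) - 2 = -5 - 2 = -7)
C(G) = -7
q*C(-15) + s = -15*(-7) - 138044 = 105 - 138044 = -137939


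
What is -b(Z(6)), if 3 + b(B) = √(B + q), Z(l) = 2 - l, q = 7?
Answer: 3 - √3 ≈ 1.2680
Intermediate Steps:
b(B) = -3 + √(7 + B) (b(B) = -3 + √(B + 7) = -3 + √(7 + B))
-b(Z(6)) = -(-3 + √(7 + (2 - 1*6))) = -(-3 + √(7 + (2 - 6))) = -(-3 + √(7 - 4)) = -(-3 + √3) = 3 - √3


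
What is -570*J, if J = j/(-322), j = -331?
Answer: -94335/161 ≈ -585.93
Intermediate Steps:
J = 331/322 (J = -331/(-322) = -331*(-1/322) = 331/322 ≈ 1.0280)
-570*J = -570*331/322 = -94335/161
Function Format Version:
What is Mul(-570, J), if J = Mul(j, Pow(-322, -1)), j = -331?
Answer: Rational(-94335, 161) ≈ -585.93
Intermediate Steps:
J = Rational(331, 322) (J = Mul(-331, Pow(-322, -1)) = Mul(-331, Rational(-1, 322)) = Rational(331, 322) ≈ 1.0280)
Mul(-570, J) = Mul(-570, Rational(331, 322)) = Rational(-94335, 161)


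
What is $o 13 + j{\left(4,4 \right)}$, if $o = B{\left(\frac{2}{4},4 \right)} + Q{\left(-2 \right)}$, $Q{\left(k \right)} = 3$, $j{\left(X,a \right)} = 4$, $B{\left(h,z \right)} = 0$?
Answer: $43$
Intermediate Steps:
$o = 3$ ($o = 0 + 3 = 3$)
$o 13 + j{\left(4,4 \right)} = 3 \cdot 13 + 4 = 39 + 4 = 43$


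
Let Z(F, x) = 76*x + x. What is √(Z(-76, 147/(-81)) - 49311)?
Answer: I*√4005510/9 ≈ 222.38*I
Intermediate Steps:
Z(F, x) = 77*x
√(Z(-76, 147/(-81)) - 49311) = √(77*(147/(-81)) - 49311) = √(77*(147*(-1/81)) - 49311) = √(77*(-49/27) - 49311) = √(-3773/27 - 49311) = √(-1335170/27) = I*√4005510/9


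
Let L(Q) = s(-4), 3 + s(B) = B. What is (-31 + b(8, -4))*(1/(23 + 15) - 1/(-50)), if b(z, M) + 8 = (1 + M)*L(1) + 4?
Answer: -308/475 ≈ -0.64842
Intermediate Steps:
s(B) = -3 + B
L(Q) = -7 (L(Q) = -3 - 4 = -7)
b(z, M) = -11 - 7*M (b(z, M) = -8 + ((1 + M)*(-7) + 4) = -8 + ((-7 - 7*M) + 4) = -8 + (-3 - 7*M) = -11 - 7*M)
(-31 + b(8, -4))*(1/(23 + 15) - 1/(-50)) = (-31 + (-11 - 7*(-4)))*(1/(23 + 15) - 1/(-50)) = (-31 + (-11 + 28))*(1/38 - 1*(-1/50)) = (-31 + 17)*(1/38 + 1/50) = -14*22/475 = -308/475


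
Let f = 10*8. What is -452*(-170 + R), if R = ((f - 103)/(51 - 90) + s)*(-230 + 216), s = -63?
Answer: -12405592/39 ≈ -3.1809e+5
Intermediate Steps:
f = 80
R = 34076/39 (R = ((80 - 103)/(51 - 90) - 63)*(-230 + 216) = (-23/(-39) - 63)*(-14) = (-23*(-1/39) - 63)*(-14) = (23/39 - 63)*(-14) = -2434/39*(-14) = 34076/39 ≈ 873.74)
-452*(-170 + R) = -452*(-170 + 34076/39) = -452*27446/39 = -12405592/39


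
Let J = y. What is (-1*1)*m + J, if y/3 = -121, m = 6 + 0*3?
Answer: -369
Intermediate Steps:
m = 6 (m = 6 + 0 = 6)
y = -363 (y = 3*(-121) = -363)
J = -363
(-1*1)*m + J = -1*1*6 - 363 = -1*6 - 363 = -6 - 363 = -369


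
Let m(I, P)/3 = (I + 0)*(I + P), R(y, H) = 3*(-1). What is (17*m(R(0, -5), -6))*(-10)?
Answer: -13770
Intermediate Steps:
R(y, H) = -3
m(I, P) = 3*I*(I + P) (m(I, P) = 3*((I + 0)*(I + P)) = 3*(I*(I + P)) = 3*I*(I + P))
(17*m(R(0, -5), -6))*(-10) = (17*(3*(-3)*(-3 - 6)))*(-10) = (17*(3*(-3)*(-9)))*(-10) = (17*81)*(-10) = 1377*(-10) = -13770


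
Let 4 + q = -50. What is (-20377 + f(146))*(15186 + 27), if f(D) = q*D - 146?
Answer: -432155691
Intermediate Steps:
q = -54 (q = -4 - 50 = -54)
f(D) = -146 - 54*D (f(D) = -54*D - 146 = -146 - 54*D)
(-20377 + f(146))*(15186 + 27) = (-20377 + (-146 - 54*146))*(15186 + 27) = (-20377 + (-146 - 7884))*15213 = (-20377 - 8030)*15213 = -28407*15213 = -432155691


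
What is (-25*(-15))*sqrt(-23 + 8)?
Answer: 375*I*sqrt(15) ≈ 1452.4*I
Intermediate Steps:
(-25*(-15))*sqrt(-23 + 8) = 375*sqrt(-15) = 375*(I*sqrt(15)) = 375*I*sqrt(15)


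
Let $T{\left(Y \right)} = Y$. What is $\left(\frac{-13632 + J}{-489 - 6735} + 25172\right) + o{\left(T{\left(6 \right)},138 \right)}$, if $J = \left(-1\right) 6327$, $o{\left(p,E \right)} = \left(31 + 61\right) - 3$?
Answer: $\frac{60835141}{2408} \approx 25264.0$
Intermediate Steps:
$o{\left(p,E \right)} = 89$ ($o{\left(p,E \right)} = 92 - 3 = 89$)
$J = -6327$
$\left(\frac{-13632 + J}{-489 - 6735} + 25172\right) + o{\left(T{\left(6 \right)},138 \right)} = \left(\frac{-13632 - 6327}{-489 - 6735} + 25172\right) + 89 = \left(- \frac{19959}{-7224} + 25172\right) + 89 = \left(\left(-19959\right) \left(- \frac{1}{7224}\right) + 25172\right) + 89 = \left(\frac{6653}{2408} + 25172\right) + 89 = \frac{60620829}{2408} + 89 = \frac{60835141}{2408}$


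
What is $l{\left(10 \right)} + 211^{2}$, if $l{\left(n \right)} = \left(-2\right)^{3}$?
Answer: $44513$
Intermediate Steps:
$l{\left(n \right)} = -8$
$l{\left(10 \right)} + 211^{2} = -8 + 211^{2} = -8 + 44521 = 44513$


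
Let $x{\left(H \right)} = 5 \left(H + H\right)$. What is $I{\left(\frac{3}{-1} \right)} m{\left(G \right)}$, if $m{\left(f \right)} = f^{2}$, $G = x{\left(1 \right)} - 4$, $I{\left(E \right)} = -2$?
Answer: $-72$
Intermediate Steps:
$x{\left(H \right)} = 10 H$ ($x{\left(H \right)} = 5 \cdot 2 H = 10 H$)
$G = 6$ ($G = 10 \cdot 1 - 4 = 10 - 4 = 6$)
$I{\left(\frac{3}{-1} \right)} m{\left(G \right)} = - 2 \cdot 6^{2} = \left(-2\right) 36 = -72$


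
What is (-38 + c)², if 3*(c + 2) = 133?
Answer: 169/9 ≈ 18.778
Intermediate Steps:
c = 127/3 (c = -2 + (⅓)*133 = -2 + 133/3 = 127/3 ≈ 42.333)
(-38 + c)² = (-38 + 127/3)² = (13/3)² = 169/9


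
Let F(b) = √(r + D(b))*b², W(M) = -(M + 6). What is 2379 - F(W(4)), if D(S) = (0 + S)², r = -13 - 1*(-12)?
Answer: 2379 - 300*√11 ≈ 1384.0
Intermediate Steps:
r = -1 (r = -13 + 12 = -1)
W(M) = -6 - M (W(M) = -(6 + M) = -6 - M)
D(S) = S²
F(b) = b²*√(-1 + b²) (F(b) = √(-1 + b²)*b² = b²*√(-1 + b²))
2379 - F(W(4)) = 2379 - (-6 - 1*4)²*√(-1 + (-6 - 1*4)²) = 2379 - (-6 - 4)²*√(-1 + (-6 - 4)²) = 2379 - (-10)²*√(-1 + (-10)²) = 2379 - 100*√(-1 + 100) = 2379 - 100*√99 = 2379 - 100*3*√11 = 2379 - 300*√11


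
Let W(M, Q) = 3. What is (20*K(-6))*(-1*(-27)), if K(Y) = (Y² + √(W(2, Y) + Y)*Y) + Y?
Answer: 16200 - 3240*I*√3 ≈ 16200.0 - 5611.8*I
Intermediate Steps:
K(Y) = Y + Y² + Y*√(3 + Y) (K(Y) = (Y² + √(3 + Y)*Y) + Y = (Y² + Y*√(3 + Y)) + Y = Y + Y² + Y*√(3 + Y))
(20*K(-6))*(-1*(-27)) = (20*(-6*(1 - 6 + √(3 - 6))))*(-1*(-27)) = (20*(-6*(1 - 6 + √(-3))))*27 = (20*(-6*(1 - 6 + I*√3)))*27 = (20*(-6*(-5 + I*√3)))*27 = (20*(30 - 6*I*√3))*27 = (600 - 120*I*√3)*27 = 16200 - 3240*I*√3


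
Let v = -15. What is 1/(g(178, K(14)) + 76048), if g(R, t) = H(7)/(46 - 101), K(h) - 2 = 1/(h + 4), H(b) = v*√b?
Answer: 1314544/99968442103 - 33*√7/699779094721 ≈ 1.3149e-5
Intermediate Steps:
H(b) = -15*√b
K(h) = 2 + 1/(4 + h) (K(h) = 2 + 1/(h + 4) = 2 + 1/(4 + h))
g(R, t) = 3*√7/11 (g(R, t) = (-15*√7)/(46 - 101) = -15*√7/(-55) = -15*√7*(-1/55) = 3*√7/11)
1/(g(178, K(14)) + 76048) = 1/(3*√7/11 + 76048) = 1/(76048 + 3*√7/11)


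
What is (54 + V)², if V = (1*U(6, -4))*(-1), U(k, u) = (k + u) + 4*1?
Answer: 2304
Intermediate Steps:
U(k, u) = 4 + k + u (U(k, u) = (k + u) + 4 = 4 + k + u)
V = -6 (V = (1*(4 + 6 - 4))*(-1) = (1*6)*(-1) = 6*(-1) = -6)
(54 + V)² = (54 - 6)² = 48² = 2304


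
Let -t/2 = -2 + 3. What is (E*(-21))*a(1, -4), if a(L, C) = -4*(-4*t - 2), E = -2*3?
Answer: -3024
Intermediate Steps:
E = -6
t = -2 (t = -2*(-2 + 3) = -2*1 = -2)
a(L, C) = -24 (a(L, C) = -4*(-4*(-2) - 2) = -4*(8 - 2) = -4*6 = -24)
(E*(-21))*a(1, -4) = -6*(-21)*(-24) = 126*(-24) = -3024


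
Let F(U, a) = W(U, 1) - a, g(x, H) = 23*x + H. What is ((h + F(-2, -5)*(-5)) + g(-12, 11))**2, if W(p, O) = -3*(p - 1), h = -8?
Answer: 117649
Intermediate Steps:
W(p, O) = 3 - 3*p (W(p, O) = -3*(-1 + p) = 3 - 3*p)
g(x, H) = H + 23*x
F(U, a) = 3 - a - 3*U (F(U, a) = (3 - 3*U) - a = 3 - a - 3*U)
((h + F(-2, -5)*(-5)) + g(-12, 11))**2 = ((-8 + (3 - 1*(-5) - 3*(-2))*(-5)) + (11 + 23*(-12)))**2 = ((-8 + (3 + 5 + 6)*(-5)) + (11 - 276))**2 = ((-8 + 14*(-5)) - 265)**2 = ((-8 - 70) - 265)**2 = (-78 - 265)**2 = (-343)**2 = 117649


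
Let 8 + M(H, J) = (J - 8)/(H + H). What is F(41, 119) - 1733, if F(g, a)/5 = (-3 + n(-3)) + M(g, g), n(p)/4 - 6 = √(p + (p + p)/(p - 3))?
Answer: -136611/82 + 20*I*√2 ≈ -1666.0 + 28.284*I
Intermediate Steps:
M(H, J) = -8 + (-8 + J)/(2*H) (M(H, J) = -8 + (J - 8)/(H + H) = -8 + (-8 + J)/((2*H)) = -8 + (-8 + J)*(1/(2*H)) = -8 + (-8 + J)/(2*H))
n(p) = 24 + 4*√(p + 2*p/(-3 + p)) (n(p) = 24 + 4*√(p + (p + p)/(p - 3)) = 24 + 4*√(p + (2*p)/(-3 + p)) = 24 + 4*√(p + 2*p/(-3 + p)))
F(g, a) = 105 + 20*I*√2 + 5*(-8 - 15*g)/(2*g) (F(g, a) = 5*((-3 + (24 + 4*√(-3*(-1 - 3)/(-3 - 3)))) + (-8 + g - 16*g)/(2*g)) = 5*((-3 + (24 + 4*√(-3*(-4)/(-6)))) + (-8 - 15*g)/(2*g)) = 5*((-3 + (24 + 4*√(-3*(-⅙)*(-4)))) + (-8 - 15*g)/(2*g)) = 5*((-3 + (24 + 4*√(-2))) + (-8 - 15*g)/(2*g)) = 5*((-3 + (24 + 4*(I*√2))) + (-8 - 15*g)/(2*g)) = 5*((-3 + (24 + 4*I*√2)) + (-8 - 15*g)/(2*g)) = 5*((21 + 4*I*√2) + (-8 - 15*g)/(2*g)) = 5*(21 + (-8 - 15*g)/(2*g) + 4*I*√2) = 105 + 20*I*√2 + 5*(-8 - 15*g)/(2*g))
F(41, 119) - 1733 = (135/2 - 20/41 + 20*I*√2) - 1733 = (5495/82 + 20*I*√2) - 1733 = -136611/82 + 20*I*√2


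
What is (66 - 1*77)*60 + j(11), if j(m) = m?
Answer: -649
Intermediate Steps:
(66 - 1*77)*60 + j(11) = (66 - 1*77)*60 + 11 = (66 - 77)*60 + 11 = -11*60 + 11 = -660 + 11 = -649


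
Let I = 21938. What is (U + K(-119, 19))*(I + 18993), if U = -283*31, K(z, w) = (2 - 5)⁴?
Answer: -355772252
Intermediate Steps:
K(z, w) = 81 (K(z, w) = (-3)⁴ = 81)
U = -8773
(U + K(-119, 19))*(I + 18993) = (-8773 + 81)*(21938 + 18993) = -8692*40931 = -355772252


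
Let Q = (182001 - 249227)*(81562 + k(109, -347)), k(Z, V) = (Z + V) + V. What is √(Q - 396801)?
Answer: I*√5444156603 ≈ 73785.0*I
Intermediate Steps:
k(Z, V) = Z + 2*V (k(Z, V) = (V + Z) + V = Z + 2*V)
Q = -5443759802 (Q = (182001 - 249227)*(81562 + (109 + 2*(-347))) = -67226*(81562 + (109 - 694)) = -67226*(81562 - 585) = -67226*80977 = -5443759802)
√(Q - 396801) = √(-5443759802 - 396801) = √(-5444156603) = I*√5444156603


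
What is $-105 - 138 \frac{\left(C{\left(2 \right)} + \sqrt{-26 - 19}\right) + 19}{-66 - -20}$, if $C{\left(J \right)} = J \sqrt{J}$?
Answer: $-48 + 6 \sqrt{2} + 9 i \sqrt{5} \approx -39.515 + 20.125 i$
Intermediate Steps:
$C{\left(J \right)} = J^{\frac{3}{2}}$
$-105 - 138 \frac{\left(C{\left(2 \right)} + \sqrt{-26 - 19}\right) + 19}{-66 - -20} = -105 - 138 \frac{\left(2^{\frac{3}{2}} + \sqrt{-26 - 19}\right) + 19}{-66 - -20} = -105 - 138 \frac{\left(2 \sqrt{2} + \sqrt{-45}\right) + 19}{-66 + 20} = -105 - 138 \frac{\left(2 \sqrt{2} + 3 i \sqrt{5}\right) + 19}{-46} = -105 - 138 \left(19 + 2 \sqrt{2} + 3 i \sqrt{5}\right) \left(- \frac{1}{46}\right) = -105 - 138 \left(- \frac{19}{46} - \frac{\sqrt{2}}{23} - \frac{3 i \sqrt{5}}{46}\right) = -105 + \left(57 + 6 \sqrt{2} + 9 i \sqrt{5}\right) = -48 + 6 \sqrt{2} + 9 i \sqrt{5}$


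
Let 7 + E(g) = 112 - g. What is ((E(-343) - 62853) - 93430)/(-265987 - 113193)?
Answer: 31167/75836 ≈ 0.41098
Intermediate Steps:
E(g) = 105 - g (E(g) = -7 + (112 - g) = 105 - g)
((E(-343) - 62853) - 93430)/(-265987 - 113193) = (((105 - 1*(-343)) - 62853) - 93430)/(-265987 - 113193) = (((105 + 343) - 62853) - 93430)/(-379180) = ((448 - 62853) - 93430)*(-1/379180) = (-62405 - 93430)*(-1/379180) = -155835*(-1/379180) = 31167/75836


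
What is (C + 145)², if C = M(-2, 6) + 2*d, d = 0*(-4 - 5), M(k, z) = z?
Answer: 22801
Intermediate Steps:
d = 0 (d = 0*(-9) = 0)
C = 6 (C = 6 + 2*0 = 6 + 0 = 6)
(C + 145)² = (6 + 145)² = 151² = 22801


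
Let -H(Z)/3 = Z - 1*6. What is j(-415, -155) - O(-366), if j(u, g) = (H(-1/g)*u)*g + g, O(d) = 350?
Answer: 1156100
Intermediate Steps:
H(Z) = 18 - 3*Z (H(Z) = -3*(Z - 1*6) = -3*(Z - 6) = -3*(-6 + Z) = 18 - 3*Z)
j(u, g) = g + g*u*(18 + 3/g) (j(u, g) = ((18 - (-3)/g)*u)*g + g = ((18 + 3/g)*u)*g + g = (u*(18 + 3/g))*g + g = g*u*(18 + 3/g) + g = g + g*u*(18 + 3/g))
j(-415, -155) - O(-366) = (-155 + 3*(-415)*(1 + 6*(-155))) - 1*350 = (-155 + 3*(-415)*(1 - 930)) - 350 = (-155 + 3*(-415)*(-929)) - 350 = (-155 + 1156605) - 350 = 1156450 - 350 = 1156100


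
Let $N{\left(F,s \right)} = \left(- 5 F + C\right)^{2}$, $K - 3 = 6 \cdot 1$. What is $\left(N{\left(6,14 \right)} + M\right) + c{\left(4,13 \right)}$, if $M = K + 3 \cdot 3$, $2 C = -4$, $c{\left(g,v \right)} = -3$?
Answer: $1039$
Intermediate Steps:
$K = 9$ ($K = 3 + 6 \cdot 1 = 3 + 6 = 9$)
$C = -2$ ($C = \frac{1}{2} \left(-4\right) = -2$)
$M = 18$ ($M = 9 + 3 \cdot 3 = 9 + 9 = 18$)
$N{\left(F,s \right)} = \left(-2 - 5 F\right)^{2}$ ($N{\left(F,s \right)} = \left(- 5 F - 2\right)^{2} = \left(-2 - 5 F\right)^{2}$)
$\left(N{\left(6,14 \right)} + M\right) + c{\left(4,13 \right)} = \left(\left(2 + 5 \cdot 6\right)^{2} + 18\right) - 3 = \left(\left(2 + 30\right)^{2} + 18\right) - 3 = \left(32^{2} + 18\right) - 3 = \left(1024 + 18\right) - 3 = 1042 - 3 = 1039$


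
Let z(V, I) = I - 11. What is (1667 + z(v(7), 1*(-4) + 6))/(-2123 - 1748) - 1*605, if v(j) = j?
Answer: -2343613/3871 ≈ -605.43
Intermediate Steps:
z(V, I) = -11 + I
(1667 + z(v(7), 1*(-4) + 6))/(-2123 - 1748) - 1*605 = (1667 + (-11 + (1*(-4) + 6)))/(-2123 - 1748) - 1*605 = (1667 + (-11 + (-4 + 6)))/(-3871) - 605 = (1667 + (-11 + 2))*(-1/3871) - 605 = (1667 - 9)*(-1/3871) - 605 = 1658*(-1/3871) - 605 = -1658/3871 - 605 = -2343613/3871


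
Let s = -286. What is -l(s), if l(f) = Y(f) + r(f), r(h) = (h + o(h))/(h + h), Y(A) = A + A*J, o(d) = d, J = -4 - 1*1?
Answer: -1145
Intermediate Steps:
J = -5 (J = -4 - 1 = -5)
Y(A) = -4*A (Y(A) = A + A*(-5) = A - 5*A = -4*A)
r(h) = 1 (r(h) = (h + h)/(h + h) = (2*h)/((2*h)) = (2*h)*(1/(2*h)) = 1)
l(f) = 1 - 4*f (l(f) = -4*f + 1 = 1 - 4*f)
-l(s) = -(1 - 4*(-286)) = -(1 + 1144) = -1*1145 = -1145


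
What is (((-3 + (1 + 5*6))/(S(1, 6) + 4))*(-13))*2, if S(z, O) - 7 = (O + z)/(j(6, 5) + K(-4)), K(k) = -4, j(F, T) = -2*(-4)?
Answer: -2912/51 ≈ -57.098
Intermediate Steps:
j(F, T) = 8
S(z, O) = 7 + O/4 + z/4 (S(z, O) = 7 + (O + z)/(8 - 4) = 7 + (O + z)/4 = 7 + (O + z)*(¼) = 7 + (O/4 + z/4) = 7 + O/4 + z/4)
(((-3 + (1 + 5*6))/(S(1, 6) + 4))*(-13))*2 = (((-3 + (1 + 5*6))/((7 + (¼)*6 + (¼)*1) + 4))*(-13))*2 = (((-3 + (1 + 30))/((7 + 3/2 + ¼) + 4))*(-13))*2 = (((-3 + 31)/(35/4 + 4))*(-13))*2 = ((28/(51/4))*(-13))*2 = ((28*(4/51))*(-13))*2 = ((112/51)*(-13))*2 = -1456/51*2 = -2912/51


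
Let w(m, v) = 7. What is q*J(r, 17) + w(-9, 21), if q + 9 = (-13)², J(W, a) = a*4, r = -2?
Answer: 10887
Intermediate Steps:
J(W, a) = 4*a
q = 160 (q = -9 + (-13)² = -9 + 169 = 160)
q*J(r, 17) + w(-9, 21) = 160*(4*17) + 7 = 160*68 + 7 = 10880 + 7 = 10887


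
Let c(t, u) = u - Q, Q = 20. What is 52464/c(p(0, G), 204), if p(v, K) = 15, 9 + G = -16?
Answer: 6558/23 ≈ 285.13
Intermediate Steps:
G = -25 (G = -9 - 16 = -25)
c(t, u) = -20 + u (c(t, u) = u - 1*20 = u - 20 = -20 + u)
52464/c(p(0, G), 204) = 52464/(-20 + 204) = 52464/184 = 52464*(1/184) = 6558/23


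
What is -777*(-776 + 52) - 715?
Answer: 561833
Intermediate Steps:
-777*(-776 + 52) - 715 = -777*(-724) - 715 = 562548 - 715 = 561833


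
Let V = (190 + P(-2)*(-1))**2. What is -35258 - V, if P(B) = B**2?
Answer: -69854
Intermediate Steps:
V = 34596 (V = (190 + (-2)**2*(-1))**2 = (190 + 4*(-1))**2 = (190 - 4)**2 = 186**2 = 34596)
-35258 - V = -35258 - 1*34596 = -35258 - 34596 = -69854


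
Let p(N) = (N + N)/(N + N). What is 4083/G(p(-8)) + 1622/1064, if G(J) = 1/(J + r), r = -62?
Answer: -132500705/532 ≈ -2.4906e+5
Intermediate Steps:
p(N) = 1 (p(N) = (2*N)/((2*N)) = (2*N)*(1/(2*N)) = 1)
G(J) = 1/(-62 + J) (G(J) = 1/(J - 62) = 1/(-62 + J))
4083/G(p(-8)) + 1622/1064 = 4083/(1/(-62 + 1)) + 1622/1064 = 4083/(1/(-61)) + 1622*(1/1064) = 4083/(-1/61) + 811/532 = 4083*(-61) + 811/532 = -249063 + 811/532 = -132500705/532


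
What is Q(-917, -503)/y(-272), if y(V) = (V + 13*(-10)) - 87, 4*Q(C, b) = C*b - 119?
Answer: -115283/489 ≈ -235.75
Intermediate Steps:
Q(C, b) = -119/4 + C*b/4 (Q(C, b) = (C*b - 119)/4 = (-119 + C*b)/4 = -119/4 + C*b/4)
y(V) = -217 + V (y(V) = (V - 130) - 87 = (-130 + V) - 87 = -217 + V)
Q(-917, -503)/y(-272) = (-119/4 + (¼)*(-917)*(-503))/(-217 - 272) = (-119/4 + 461251/4)/(-489) = 115283*(-1/489) = -115283/489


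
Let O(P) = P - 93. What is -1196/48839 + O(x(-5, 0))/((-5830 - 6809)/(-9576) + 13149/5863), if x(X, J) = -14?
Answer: -97878493282700/3256214662253 ≈ -30.059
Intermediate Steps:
O(P) = -93 + P
-1196/48839 + O(x(-5, 0))/((-5830 - 6809)/(-9576) + 13149/5863) = -1196/48839 + (-93 - 14)/((-5830 - 6809)/(-9576) + 13149/5863) = -1196*1/48839 - 107/(-12639*(-1/9576) + 13149*(1/5863)) = -1196/48839 - 107/(4213/3192 + 13149/5863) = -1196/48839 - 107/66672427/18714696 = -1196/48839 - 107*18714696/66672427 = -1196/48839 - 2002472472/66672427 = -97878493282700/3256214662253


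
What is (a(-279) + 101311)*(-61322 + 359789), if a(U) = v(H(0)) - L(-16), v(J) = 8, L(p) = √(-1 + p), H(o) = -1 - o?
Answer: 30240377973 - 298467*I*√17 ≈ 3.024e+10 - 1.2306e+6*I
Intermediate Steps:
a(U) = 8 - I*√17 (a(U) = 8 - √(-1 - 16) = 8 - √(-17) = 8 - I*√17)
(a(-279) + 101311)*(-61322 + 359789) = ((8 - I*√17) + 101311)*(-61322 + 359789) = (101319 - I*√17)*298467 = 30240377973 - 298467*I*√17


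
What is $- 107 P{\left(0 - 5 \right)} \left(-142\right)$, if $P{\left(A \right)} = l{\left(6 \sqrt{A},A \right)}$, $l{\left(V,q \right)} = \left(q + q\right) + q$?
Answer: $-227910$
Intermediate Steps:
$l{\left(V,q \right)} = 3 q$ ($l{\left(V,q \right)} = 2 q + q = 3 q$)
$P{\left(A \right)} = 3 A$
$- 107 P{\left(0 - 5 \right)} \left(-142\right) = - 107 \cdot 3 \left(0 - 5\right) \left(-142\right) = - 107 \cdot 3 \left(-5\right) \left(-142\right) = \left(-107\right) \left(-15\right) \left(-142\right) = 1605 \left(-142\right) = -227910$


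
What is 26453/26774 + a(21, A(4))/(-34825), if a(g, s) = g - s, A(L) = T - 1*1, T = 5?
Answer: 920770567/932404550 ≈ 0.98752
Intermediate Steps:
A(L) = 4 (A(L) = 5 - 1*1 = 5 - 1 = 4)
26453/26774 + a(21, A(4))/(-34825) = 26453/26774 + (21 - 1*4)/(-34825) = 26453*(1/26774) + (21 - 4)*(-1/34825) = 26453/26774 + 17*(-1/34825) = 26453/26774 - 17/34825 = 920770567/932404550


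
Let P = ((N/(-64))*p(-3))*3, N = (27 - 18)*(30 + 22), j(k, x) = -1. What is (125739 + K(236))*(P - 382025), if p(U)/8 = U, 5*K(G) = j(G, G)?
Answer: -239845817959/5 ≈ -4.7969e+10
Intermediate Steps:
K(G) = -⅕ (K(G) = (⅕)*(-1) = -⅕)
p(U) = 8*U
N = 468 (N = 9*52 = 468)
P = 1053/2 (P = ((468/(-64))*(8*(-3)))*3 = ((468*(-1/64))*(-24))*3 = -117/16*(-24)*3 = (351/2)*3 = 1053/2 ≈ 526.50)
(125739 + K(236))*(P - 382025) = (125739 - ⅕)*(1053/2 - 382025) = (628694/5)*(-762997/2) = -239845817959/5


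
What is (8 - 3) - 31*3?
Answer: -88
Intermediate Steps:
(8 - 3) - 31*3 = 5 - 93 = -88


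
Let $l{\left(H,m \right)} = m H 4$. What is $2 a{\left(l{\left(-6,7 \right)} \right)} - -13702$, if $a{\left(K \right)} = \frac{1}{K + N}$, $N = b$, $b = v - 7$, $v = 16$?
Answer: $\frac{2178616}{159} \approx 13702.0$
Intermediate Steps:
$l{\left(H,m \right)} = 4 H m$ ($l{\left(H,m \right)} = H m 4 = 4 H m$)
$b = 9$ ($b = 16 - 7 = 9$)
$N = 9$
$a{\left(K \right)} = \frac{1}{9 + K}$ ($a{\left(K \right)} = \frac{1}{K + 9} = \frac{1}{9 + K}$)
$2 a{\left(l{\left(-6,7 \right)} \right)} - -13702 = \frac{2}{9 + 4 \left(-6\right) 7} - -13702 = \frac{2}{9 - 168} + 13702 = \frac{2}{-159} + 13702 = 2 \left(- \frac{1}{159}\right) + 13702 = - \frac{2}{159} + 13702 = \frac{2178616}{159}$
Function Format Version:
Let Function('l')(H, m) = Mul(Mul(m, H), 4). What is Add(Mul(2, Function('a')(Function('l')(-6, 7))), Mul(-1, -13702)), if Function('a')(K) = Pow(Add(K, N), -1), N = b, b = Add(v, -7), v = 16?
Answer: Rational(2178616, 159) ≈ 13702.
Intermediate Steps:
Function('l')(H, m) = Mul(4, H, m) (Function('l')(H, m) = Mul(Mul(H, m), 4) = Mul(4, H, m))
b = 9 (b = Add(16, -7) = 9)
N = 9
Function('a')(K) = Pow(Add(9, K), -1) (Function('a')(K) = Pow(Add(K, 9), -1) = Pow(Add(9, K), -1))
Add(Mul(2, Function('a')(Function('l')(-6, 7))), Mul(-1, -13702)) = Add(Mul(2, Pow(Add(9, Mul(4, -6, 7)), -1)), Mul(-1, -13702)) = Add(Mul(2, Pow(Add(9, -168), -1)), 13702) = Add(Mul(2, Pow(-159, -1)), 13702) = Add(Mul(2, Rational(-1, 159)), 13702) = Add(Rational(-2, 159), 13702) = Rational(2178616, 159)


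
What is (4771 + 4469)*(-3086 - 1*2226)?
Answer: -49082880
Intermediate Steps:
(4771 + 4469)*(-3086 - 1*2226) = 9240*(-3086 - 2226) = 9240*(-5312) = -49082880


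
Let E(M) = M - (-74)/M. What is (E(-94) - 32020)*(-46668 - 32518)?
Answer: 119522952470/47 ≈ 2.5430e+9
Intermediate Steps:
E(M) = M + 74/M
(E(-94) - 32020)*(-46668 - 32518) = ((-94 + 74/(-94)) - 32020)*(-46668 - 32518) = ((-94 + 74*(-1/94)) - 32020)*(-79186) = ((-94 - 37/47) - 32020)*(-79186) = (-4455/47 - 32020)*(-79186) = -1509395/47*(-79186) = 119522952470/47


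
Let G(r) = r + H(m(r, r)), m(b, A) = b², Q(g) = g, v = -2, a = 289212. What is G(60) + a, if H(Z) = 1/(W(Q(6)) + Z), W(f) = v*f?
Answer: 1037907937/3588 ≈ 2.8927e+5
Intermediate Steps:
W(f) = -2*f
H(Z) = 1/(-12 + Z) (H(Z) = 1/(-2*6 + Z) = 1/(-12 + Z))
G(r) = r + 1/(-12 + r²)
G(60) + a = (60 + 1/(-12 + 60²)) + 289212 = (60 + 1/(-12 + 3600)) + 289212 = (60 + 1/3588) + 289212 = 215281/3588 + 289212 = 1037907937/3588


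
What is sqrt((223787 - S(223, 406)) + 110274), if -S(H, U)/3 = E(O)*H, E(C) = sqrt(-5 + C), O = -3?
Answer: sqrt(334061 + 1338*I*sqrt(2)) ≈ 577.98 + 1.637*I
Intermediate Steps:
S(H, U) = -6*I*H*sqrt(2) (S(H, U) = -3*sqrt(-5 - 3)*H = -3*sqrt(-8)*H = -3*2*I*sqrt(2)*H = -6*I*H*sqrt(2))
sqrt((223787 - S(223, 406)) + 110274) = sqrt((223787 - (-6)*I*223*sqrt(2)) + 110274) = sqrt((223787 - (-1338)*I*sqrt(2)) + 110274) = sqrt((223787 + 1338*I*sqrt(2)) + 110274) = sqrt(334061 + 1338*I*sqrt(2))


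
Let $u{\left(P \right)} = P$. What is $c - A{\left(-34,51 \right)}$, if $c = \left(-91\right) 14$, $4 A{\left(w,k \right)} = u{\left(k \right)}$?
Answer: $- \frac{5147}{4} \approx -1286.8$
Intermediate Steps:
$A{\left(w,k \right)} = \frac{k}{4}$
$c = -1274$
$c - A{\left(-34,51 \right)} = -1274 - \frac{1}{4} \cdot 51 = -1274 - \frac{51}{4} = - \frac{5147}{4}$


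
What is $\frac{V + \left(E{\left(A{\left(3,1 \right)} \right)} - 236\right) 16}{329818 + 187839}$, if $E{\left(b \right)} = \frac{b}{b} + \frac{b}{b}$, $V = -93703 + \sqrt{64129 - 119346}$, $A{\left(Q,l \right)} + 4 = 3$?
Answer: $- \frac{13921}{73951} + \frac{i \sqrt{55217}}{517657} \approx -0.18825 + 0.00045394 i$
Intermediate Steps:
$A{\left(Q,l \right)} = -1$ ($A{\left(Q,l \right)} = -4 + 3 = -1$)
$V = -93703 + i \sqrt{55217}$ ($V = -93703 + \sqrt{-55217} = -93703 + i \sqrt{55217} \approx -93703.0 + 234.98 i$)
$E{\left(b \right)} = 2$ ($E{\left(b \right)} = 1 + 1 = 2$)
$\frac{V + \left(E{\left(A{\left(3,1 \right)} \right)} - 236\right) 16}{329818 + 187839} = \frac{\left(-93703 + i \sqrt{55217}\right) + \left(2 - 236\right) 16}{329818 + 187839} = \frac{\left(-93703 + i \sqrt{55217}\right) - 3744}{517657} = \left(\left(-93703 + i \sqrt{55217}\right) - 3744\right) \frac{1}{517657} = \left(-97447 + i \sqrt{55217}\right) \frac{1}{517657} = - \frac{13921}{73951} + \frac{i \sqrt{55217}}{517657}$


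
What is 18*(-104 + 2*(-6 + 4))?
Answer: -1944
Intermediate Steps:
18*(-104 + 2*(-6 + 4)) = 18*(-104 + 2*(-2)) = 18*(-104 - 4) = 18*(-108) = -1944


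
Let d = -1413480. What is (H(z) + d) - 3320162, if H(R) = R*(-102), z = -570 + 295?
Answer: -4705592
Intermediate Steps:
z = -275
H(R) = -102*R
(H(z) + d) - 3320162 = (-102*(-275) - 1413480) - 3320162 = (28050 - 1413480) - 3320162 = -1385430 - 3320162 = -4705592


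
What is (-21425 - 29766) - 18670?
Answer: -69861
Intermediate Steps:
(-21425 - 29766) - 18670 = -51191 - 18670 = -69861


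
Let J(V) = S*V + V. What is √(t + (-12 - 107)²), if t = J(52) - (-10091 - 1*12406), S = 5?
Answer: √36970 ≈ 192.28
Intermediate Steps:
J(V) = 6*V (J(V) = 5*V + V = 6*V)
t = 22809 (t = 6*52 - (-10091 - 1*12406) = 312 - (-10091 - 12406) = 312 - 1*(-22497) = 312 + 22497 = 22809)
√(t + (-12 - 107)²) = √(22809 + (-12 - 107)²) = √(22809 + (-119)²) = √(22809 + 14161) = √36970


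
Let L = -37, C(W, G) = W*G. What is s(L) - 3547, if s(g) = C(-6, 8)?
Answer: -3595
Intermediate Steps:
C(W, G) = G*W
s(g) = -48 (s(g) = 8*(-6) = -48)
s(L) - 3547 = -48 - 3547 = -3595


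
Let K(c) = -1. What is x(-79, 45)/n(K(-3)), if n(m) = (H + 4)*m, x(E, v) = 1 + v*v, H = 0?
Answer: -1013/2 ≈ -506.50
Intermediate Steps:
x(E, v) = 1 + v²
n(m) = 4*m (n(m) = (0 + 4)*m = 4*m)
x(-79, 45)/n(K(-3)) = (1 + 45²)/((4*(-1))) = (1 + 2025)/(-4) = 2026*(-¼) = -1013/2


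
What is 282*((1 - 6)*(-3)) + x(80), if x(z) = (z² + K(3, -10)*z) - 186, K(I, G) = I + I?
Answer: 10924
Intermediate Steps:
K(I, G) = 2*I
x(z) = -186 + z² + 6*z (x(z) = (z² + (2*3)*z) - 186 = (z² + 6*z) - 186 = -186 + z² + 6*z)
282*((1 - 6)*(-3)) + x(80) = 282*((1 - 6)*(-3)) + (-186 + 80² + 6*80) = 282*(-5*(-3)) + (-186 + 6400 + 480) = 282*15 + 6694 = 4230 + 6694 = 10924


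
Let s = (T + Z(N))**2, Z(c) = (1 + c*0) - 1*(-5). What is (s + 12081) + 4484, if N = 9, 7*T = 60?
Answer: 822089/49 ≈ 16777.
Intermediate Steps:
T = 60/7 (T = (1/7)*60 = 60/7 ≈ 8.5714)
Z(c) = 6 (Z(c) = (1 + 0) + 5 = 1 + 5 = 6)
s = 10404/49 (s = (60/7 + 6)**2 = (102/7)**2 = 10404/49 ≈ 212.33)
(s + 12081) + 4484 = (10404/49 + 12081) + 4484 = 602373/49 + 4484 = 822089/49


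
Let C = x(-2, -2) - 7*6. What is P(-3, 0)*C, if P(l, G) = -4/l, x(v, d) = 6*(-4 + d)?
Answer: -104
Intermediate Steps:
x(v, d) = -24 + 6*d
C = -78 (C = (-24 + 6*(-2)) - 7*6 = (-24 - 12) - 42 = -36 - 42 = -78)
P(-3, 0)*C = -4/(-3)*(-78) = -4*(-1/3)*(-78) = (4/3)*(-78) = -104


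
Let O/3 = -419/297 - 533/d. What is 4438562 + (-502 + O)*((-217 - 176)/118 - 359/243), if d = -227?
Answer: 1430857543586431/322195401 ≈ 4.4410e+6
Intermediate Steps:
O = 63188/22473 (O = 3*(-419/297 - 533/(-227)) = 3*(-419*1/297 - 533*(-1/227)) = 3*(-419/297 + 533/227) = 3*(63188/67419) = 63188/22473 ≈ 2.8117)
4438562 + (-502 + O)*((-217 - 176)/118 - 359/243) = 4438562 + (-502 + 63188/22473)*((-217 - 176)/118 - 359/243) = 4438562 - 11218258*(-393*1/118 - 359*1/243)/22473 = 4438562 - 11218258*(-393/118 - 359/243)/22473 = 4438562 - 11218258/22473*(-137861/28674) = 4438562 + 773280133069/322195401 = 1430857543586431/322195401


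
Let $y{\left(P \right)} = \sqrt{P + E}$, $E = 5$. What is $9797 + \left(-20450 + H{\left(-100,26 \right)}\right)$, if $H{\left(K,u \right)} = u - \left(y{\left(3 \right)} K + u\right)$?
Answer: $-10653 + 200 \sqrt{2} \approx -10370.0$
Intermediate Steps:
$y{\left(P \right)} = \sqrt{5 + P}$ ($y{\left(P \right)} = \sqrt{P + 5} = \sqrt{5 + P}$)
$H{\left(K,u \right)} = - 2 K \sqrt{2}$ ($H{\left(K,u \right)} = u - \left(\sqrt{5 + 3} K + u\right) = u - \left(\sqrt{8} K + u\right) = u - \left(2 \sqrt{2} K + u\right) = u - \left(2 K \sqrt{2} + u\right) = u - \left(u + 2 K \sqrt{2}\right) = - 2 K \sqrt{2}$)
$9797 + \left(-20450 + H{\left(-100,26 \right)}\right) = 9797 - \left(20450 - 200 \sqrt{2}\right) = -10653 + 200 \sqrt{2}$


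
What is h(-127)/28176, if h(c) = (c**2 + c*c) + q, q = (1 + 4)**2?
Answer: 10761/9392 ≈ 1.1458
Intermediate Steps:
q = 25 (q = 5**2 = 25)
h(c) = 25 + 2*c**2 (h(c) = (c**2 + c*c) + 25 = (c**2 + c**2) + 25 = 2*c**2 + 25 = 25 + 2*c**2)
h(-127)/28176 = (25 + 2*(-127)**2)/28176 = (25 + 2*16129)*(1/28176) = (25 + 32258)*(1/28176) = 32283*(1/28176) = 10761/9392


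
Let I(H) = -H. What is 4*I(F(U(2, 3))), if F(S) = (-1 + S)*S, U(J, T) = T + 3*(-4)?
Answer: -360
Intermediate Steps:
U(J, T) = -12 + T (U(J, T) = T - 12 = -12 + T)
F(S) = S*(-1 + S)
4*I(F(U(2, 3))) = 4*(-(-12 + 3)*(-1 + (-12 + 3))) = 4*(-(-9)*(-1 - 9)) = 4*(-(-9)*(-10)) = 4*(-1*90) = 4*(-90) = -360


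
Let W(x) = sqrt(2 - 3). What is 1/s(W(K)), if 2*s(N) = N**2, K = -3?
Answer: -2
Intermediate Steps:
W(x) = I (W(x) = sqrt(-1) = I)
s(N) = N**2/2
1/s(W(K)) = 1/(I**2/2) = 1/((1/2)*(-1)) = 1/(-1/2) = -2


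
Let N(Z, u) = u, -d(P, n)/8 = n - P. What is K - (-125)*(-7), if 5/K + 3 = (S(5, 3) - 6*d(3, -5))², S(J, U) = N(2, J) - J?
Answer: -129021370/147453 ≈ -875.00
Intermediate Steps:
d(P, n) = -8*n + 8*P (d(P, n) = -8*(n - P) = -8*n + 8*P)
S(J, U) = 0 (S(J, U) = J - J = 0)
K = 5/147453 (K = 5/(-3 + (0 - 6*(-8*(-5) + 8*3))²) = 5/(-3 + (0 - 6*(40 + 24))²) = 5/(-3 + (0 - 6*64)²) = 5/(-3 + (0 - 384)²) = 5/(-3 + (-384)²) = 5/(-3 + 147456) = 5/147453 ≈ 3.3909e-5)
K - (-125)*(-7) = 5/147453 - (-125)*(-7) = 5/147453 - 1*875 = 5/147453 - 875 = -129021370/147453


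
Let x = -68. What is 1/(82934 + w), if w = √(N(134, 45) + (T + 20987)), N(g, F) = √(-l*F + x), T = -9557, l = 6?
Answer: 1/(82934 + √(11430 + 13*I*√2)) ≈ 1.2042e-5 - 0.e-11*I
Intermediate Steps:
N(g, F) = √(-68 - 6*F) (N(g, F) = √(-6*F - 68) = √(-68 - 6*F))
w = √(11430 + 13*I*√2) (w = √(√(-68 - 6*45) + (-9557 + 20987)) = √(√(-68 - 270) + 11430) = √(√(-338) + 11430) = √(13*I*√2 + 11430) = √(11430 + 13*I*√2) ≈ 106.91 + 0.086*I)
1/(82934 + w) = 1/(82934 + √(11430 + 13*I*√2))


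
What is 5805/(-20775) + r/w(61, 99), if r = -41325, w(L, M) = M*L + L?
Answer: -2383833/337940 ≈ -7.0540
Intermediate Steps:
w(L, M) = L + L*M (w(L, M) = L*M + L = L + L*M)
5805/(-20775) + r/w(61, 99) = 5805/(-20775) - 41325*1/(61*(1 + 99)) = 5805*(-1/20775) - 41325/(61*100) = -387/1385 - 41325/6100 = -387/1385 - 41325*1/6100 = -387/1385 - 1653/244 = -2383833/337940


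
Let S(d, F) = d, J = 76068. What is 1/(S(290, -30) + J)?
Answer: 1/76358 ≈ 1.3096e-5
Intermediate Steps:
1/(S(290, -30) + J) = 1/(290 + 76068) = 1/76358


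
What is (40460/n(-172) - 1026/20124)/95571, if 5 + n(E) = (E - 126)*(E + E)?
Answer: 39391381/10952706683646 ≈ 3.5965e-6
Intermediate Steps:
n(E) = -5 + 2*E*(-126 + E) (n(E) = -5 + (E - 126)*(E + E) = -5 + (-126 + E)*(2*E) = -5 + 2*E*(-126 + E))
(40460/n(-172) - 1026/20124)/95571 = (40460/(-5 - 252*(-172) + 2*(-172)²) - 1026/20124)/95571 = (40460/(-5 + 43344 + 2*29584) - 1026*1/20124)*(1/95571) = (40460/(-5 + 43344 + 59168) - 57/1118)*(1/95571) = (40460/102507 - 57/1118)*(1/95571) = (39391381/114602826)*(1/95571) = 39391381/10952706683646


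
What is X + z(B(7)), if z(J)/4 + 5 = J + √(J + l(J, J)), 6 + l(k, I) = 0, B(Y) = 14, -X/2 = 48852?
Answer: -97668 + 8*√2 ≈ -97657.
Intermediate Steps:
X = -97704 (X = -2*48852 = -97704)
l(k, I) = -6 (l(k, I) = -6 + 0 = -6)
z(J) = -20 + 4*J + 4*√(-6 + J) (z(J) = -20 + 4*(J + √(J - 6)) = -20 + 4*(J + √(-6 + J)) = -20 + (4*J + 4*√(-6 + J)) = -20 + 4*J + 4*√(-6 + J))
X + z(B(7)) = -97704 + (-20 + 4*14 + 4*√(-6 + 14)) = -97704 + (-20 + 56 + 4*√8) = -97704 + (-20 + 56 + 4*(2*√2)) = -97704 + (-20 + 56 + 8*√2) = -97704 + (36 + 8*√2) = -97668 + 8*√2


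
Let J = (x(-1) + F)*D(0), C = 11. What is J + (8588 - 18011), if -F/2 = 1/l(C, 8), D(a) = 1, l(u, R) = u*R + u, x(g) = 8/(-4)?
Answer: -933077/99 ≈ -9425.0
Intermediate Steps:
x(g) = -2 (x(g) = 8*(-1/4) = -2)
l(u, R) = u + R*u (l(u, R) = R*u + u = u + R*u)
F = -2/99 (F = -2*1/(11*(1 + 8)) = -2/(11*9) = -2/99 ≈ -0.020202)
J = -200/99 (J = (-2 - 2/99)*1 = -200/99*1 = -200/99 ≈ -2.0202)
J + (8588 - 18011) = -200/99 + (8588 - 18011) = -200/99 - 9423 = -933077/99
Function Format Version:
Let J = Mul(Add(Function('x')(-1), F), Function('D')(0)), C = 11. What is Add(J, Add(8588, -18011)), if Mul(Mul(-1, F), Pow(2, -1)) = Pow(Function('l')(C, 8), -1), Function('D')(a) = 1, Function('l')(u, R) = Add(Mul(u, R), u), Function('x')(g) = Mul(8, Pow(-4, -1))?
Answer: Rational(-933077, 99) ≈ -9425.0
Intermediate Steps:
Function('x')(g) = -2 (Function('x')(g) = Mul(8, Rational(-1, 4)) = -2)
Function('l')(u, R) = Add(u, Mul(R, u)) (Function('l')(u, R) = Add(Mul(R, u), u) = Add(u, Mul(R, u)))
F = Rational(-2, 99) (F = Mul(-2, Pow(Mul(11, Add(1, 8)), -1)) = Mul(-2, Pow(Mul(11, 9), -1)) = Mul(-2, Pow(99, -1)) = Mul(-2, Rational(1, 99)) = Rational(-2, 99) ≈ -0.020202)
J = Rational(-200, 99) (J = Mul(Add(-2, Rational(-2, 99)), 1) = Mul(Rational(-200, 99), 1) = Rational(-200, 99) ≈ -2.0202)
Add(J, Add(8588, -18011)) = Add(Rational(-200, 99), Add(8588, -18011)) = Add(Rational(-200, 99), -9423) = Rational(-933077, 99)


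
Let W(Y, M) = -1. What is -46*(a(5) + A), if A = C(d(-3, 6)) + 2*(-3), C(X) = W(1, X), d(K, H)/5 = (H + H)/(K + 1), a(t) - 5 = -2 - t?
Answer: 414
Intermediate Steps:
a(t) = 3 - t (a(t) = 5 + (-2 - t) = 3 - t)
d(K, H) = 10*H/(1 + K) (d(K, H) = 5*((H + H)/(K + 1)) = 5*((2*H)/(1 + K)) = 5*(2*H/(1 + K)) = 10*H/(1 + K))
C(X) = -1
A = -7 (A = -1 + 2*(-3) = -1 - 6 = -7)
-46*(a(5) + A) = -46*((3 - 1*5) - 7) = -46*((3 - 5) - 7) = -46*(-2 - 7) = -46*(-9) = 414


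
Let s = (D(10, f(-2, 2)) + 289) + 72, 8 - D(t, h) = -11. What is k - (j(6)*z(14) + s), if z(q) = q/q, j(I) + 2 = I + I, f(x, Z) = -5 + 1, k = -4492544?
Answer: -4492934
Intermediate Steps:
f(x, Z) = -4
j(I) = -2 + 2*I (j(I) = -2 + (I + I) = -2 + 2*I)
z(q) = 1
D(t, h) = 19 (D(t, h) = 8 - 1*(-11) = 8 + 11 = 19)
s = 380 (s = (19 + 289) + 72 = 308 + 72 = 380)
k - (j(6)*z(14) + s) = -4492544 - ((-2 + 2*6)*1 + 380) = -4492544 - ((-2 + 12)*1 + 380) = -4492544 - (10*1 + 380) = -4492544 - (10 + 380) = -4492544 - 1*390 = -4492544 - 390 = -4492934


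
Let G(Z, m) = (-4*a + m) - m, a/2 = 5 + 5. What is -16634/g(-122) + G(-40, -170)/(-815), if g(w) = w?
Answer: 1356647/9943 ≈ 136.44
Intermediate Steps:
a = 20 (a = 2*(5 + 5) = 2*10 = 20)
G(Z, m) = -80 (G(Z, m) = (-4*20 + m) - m = (-80 + m) - m = -80)
-16634/g(-122) + G(-40, -170)/(-815) = -16634/(-122) - 80/(-815) = -16634*(-1/122) - 80*(-1/815) = 8317/61 + 16/163 = 1356647/9943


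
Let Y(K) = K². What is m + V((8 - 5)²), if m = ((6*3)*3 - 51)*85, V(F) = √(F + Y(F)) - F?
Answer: 246 + 3*√10 ≈ 255.49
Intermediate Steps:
V(F) = √(F + F²) - F
m = 255 (m = (18*3 - 51)*85 = (54 - 51)*85 = 3*85 = 255)
m + V((8 - 5)²) = 255 + (√((8 - 5)²*(1 + (8 - 5)²)) - (8 - 5)²) = 255 + (√(3²*(1 + 3²)) - 1*3²) = 255 + (√(9*(1 + 9)) - 1*9) = 255 + (√(9*10) - 9) = 255 + (√90 - 9) = 255 + (3*√10 - 9) = 255 + (-9 + 3*√10) = 246 + 3*√10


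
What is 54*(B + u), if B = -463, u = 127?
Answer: -18144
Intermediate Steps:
54*(B + u) = 54*(-463 + 127) = 54*(-336) = -18144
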